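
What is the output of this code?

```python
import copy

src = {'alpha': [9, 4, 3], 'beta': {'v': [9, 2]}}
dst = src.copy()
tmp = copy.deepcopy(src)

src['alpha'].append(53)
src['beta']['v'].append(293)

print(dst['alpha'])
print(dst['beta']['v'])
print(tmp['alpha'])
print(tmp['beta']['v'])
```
[9, 4, 3, 53]
[9, 2, 293]
[9, 4, 3]
[9, 2]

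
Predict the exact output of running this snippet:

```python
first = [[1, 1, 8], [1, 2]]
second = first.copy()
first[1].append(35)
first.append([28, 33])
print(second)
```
[[1, 1, 8], [1, 2, 35]]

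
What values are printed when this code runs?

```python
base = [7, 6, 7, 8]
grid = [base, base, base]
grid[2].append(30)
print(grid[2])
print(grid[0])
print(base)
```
[7, 6, 7, 8, 30]
[7, 6, 7, 8, 30]
[7, 6, 7, 8, 30]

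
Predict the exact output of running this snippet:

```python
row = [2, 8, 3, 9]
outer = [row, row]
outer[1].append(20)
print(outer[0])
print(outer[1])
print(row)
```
[2, 8, 3, 9, 20]
[2, 8, 3, 9, 20]
[2, 8, 3, 9, 20]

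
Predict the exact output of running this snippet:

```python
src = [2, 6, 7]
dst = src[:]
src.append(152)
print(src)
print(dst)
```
[2, 6, 7, 152]
[2, 6, 7]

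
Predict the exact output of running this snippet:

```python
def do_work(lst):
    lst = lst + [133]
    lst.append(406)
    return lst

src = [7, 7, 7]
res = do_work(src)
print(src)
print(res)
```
[7, 7, 7]
[7, 7, 7, 133, 406]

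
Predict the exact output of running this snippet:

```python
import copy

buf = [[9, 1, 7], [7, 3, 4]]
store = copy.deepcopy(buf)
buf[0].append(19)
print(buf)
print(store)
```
[[9, 1, 7, 19], [7, 3, 4]]
[[9, 1, 7], [7, 3, 4]]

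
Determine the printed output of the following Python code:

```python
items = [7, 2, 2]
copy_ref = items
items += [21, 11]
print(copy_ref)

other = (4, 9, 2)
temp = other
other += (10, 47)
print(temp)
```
[7, 2, 2, 21, 11]
(4, 9, 2)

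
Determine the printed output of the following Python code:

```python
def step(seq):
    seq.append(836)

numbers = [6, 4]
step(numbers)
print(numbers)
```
[6, 4, 836]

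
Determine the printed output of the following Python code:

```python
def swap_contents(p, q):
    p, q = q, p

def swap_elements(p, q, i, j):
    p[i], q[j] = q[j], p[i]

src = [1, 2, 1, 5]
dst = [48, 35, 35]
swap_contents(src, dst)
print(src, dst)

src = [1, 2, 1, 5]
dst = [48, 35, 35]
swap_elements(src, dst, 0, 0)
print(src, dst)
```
[1, 2, 1, 5] [48, 35, 35]
[48, 2, 1, 5] [1, 35, 35]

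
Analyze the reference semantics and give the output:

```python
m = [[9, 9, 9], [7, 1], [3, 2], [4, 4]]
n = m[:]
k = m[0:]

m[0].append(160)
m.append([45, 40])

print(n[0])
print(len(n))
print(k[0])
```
[9, 9, 9, 160]
4
[9, 9, 9, 160]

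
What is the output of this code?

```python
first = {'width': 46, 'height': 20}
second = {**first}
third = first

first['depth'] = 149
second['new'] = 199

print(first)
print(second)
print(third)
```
{'width': 46, 'height': 20, 'depth': 149}
{'width': 46, 'height': 20, 'new': 199}
{'width': 46, 'height': 20, 'depth': 149}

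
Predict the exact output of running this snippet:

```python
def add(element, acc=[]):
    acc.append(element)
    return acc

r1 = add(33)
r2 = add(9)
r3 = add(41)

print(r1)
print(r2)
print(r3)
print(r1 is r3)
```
[33, 9, 41]
[33, 9, 41]
[33, 9, 41]
True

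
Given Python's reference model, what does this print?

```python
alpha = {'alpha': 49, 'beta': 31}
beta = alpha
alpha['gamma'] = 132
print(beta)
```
{'alpha': 49, 'beta': 31, 'gamma': 132}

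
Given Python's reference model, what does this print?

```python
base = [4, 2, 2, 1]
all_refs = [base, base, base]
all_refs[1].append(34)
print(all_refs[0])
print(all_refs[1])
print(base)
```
[4, 2, 2, 1, 34]
[4, 2, 2, 1, 34]
[4, 2, 2, 1, 34]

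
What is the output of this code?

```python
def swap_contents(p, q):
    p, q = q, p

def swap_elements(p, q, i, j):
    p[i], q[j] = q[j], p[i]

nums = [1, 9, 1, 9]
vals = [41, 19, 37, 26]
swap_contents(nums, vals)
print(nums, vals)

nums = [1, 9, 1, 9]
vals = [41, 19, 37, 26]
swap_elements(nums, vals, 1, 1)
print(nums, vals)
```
[1, 9, 1, 9] [41, 19, 37, 26]
[1, 19, 1, 9] [41, 9, 37, 26]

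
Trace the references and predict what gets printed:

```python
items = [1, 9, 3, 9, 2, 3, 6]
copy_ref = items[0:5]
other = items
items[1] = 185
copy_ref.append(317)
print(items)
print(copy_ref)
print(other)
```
[1, 185, 3, 9, 2, 3, 6]
[1, 9, 3, 9, 2, 317]
[1, 185, 3, 9, 2, 3, 6]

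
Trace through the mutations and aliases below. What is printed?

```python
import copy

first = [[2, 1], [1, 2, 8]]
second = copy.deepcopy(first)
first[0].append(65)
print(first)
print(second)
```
[[2, 1, 65], [1, 2, 8]]
[[2, 1], [1, 2, 8]]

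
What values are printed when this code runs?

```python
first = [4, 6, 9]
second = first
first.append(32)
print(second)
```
[4, 6, 9, 32]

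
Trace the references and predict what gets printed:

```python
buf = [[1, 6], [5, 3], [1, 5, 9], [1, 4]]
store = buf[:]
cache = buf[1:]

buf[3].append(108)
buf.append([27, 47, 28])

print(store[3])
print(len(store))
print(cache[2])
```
[1, 4, 108]
4
[1, 4, 108]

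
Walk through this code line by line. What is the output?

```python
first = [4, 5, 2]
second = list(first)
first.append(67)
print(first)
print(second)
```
[4, 5, 2, 67]
[4, 5, 2]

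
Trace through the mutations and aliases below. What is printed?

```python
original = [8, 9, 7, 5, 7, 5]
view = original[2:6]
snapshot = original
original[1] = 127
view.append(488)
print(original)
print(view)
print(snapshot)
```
[8, 127, 7, 5, 7, 5]
[7, 5, 7, 5, 488]
[8, 127, 7, 5, 7, 5]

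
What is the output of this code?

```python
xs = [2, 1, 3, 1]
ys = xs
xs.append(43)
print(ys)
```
[2, 1, 3, 1, 43]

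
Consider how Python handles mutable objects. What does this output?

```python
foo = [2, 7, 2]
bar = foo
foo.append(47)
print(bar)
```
[2, 7, 2, 47]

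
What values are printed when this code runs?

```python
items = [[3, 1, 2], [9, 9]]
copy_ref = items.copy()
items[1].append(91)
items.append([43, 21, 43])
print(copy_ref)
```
[[3, 1, 2], [9, 9, 91]]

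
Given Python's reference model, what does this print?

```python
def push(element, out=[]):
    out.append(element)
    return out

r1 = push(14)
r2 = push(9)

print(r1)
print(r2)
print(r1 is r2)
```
[14, 9]
[14, 9]
True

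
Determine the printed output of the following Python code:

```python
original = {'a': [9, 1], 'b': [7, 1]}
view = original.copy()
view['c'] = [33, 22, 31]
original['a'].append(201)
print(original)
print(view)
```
{'a': [9, 1, 201], 'b': [7, 1]}
{'a': [9, 1, 201], 'b': [7, 1], 'c': [33, 22, 31]}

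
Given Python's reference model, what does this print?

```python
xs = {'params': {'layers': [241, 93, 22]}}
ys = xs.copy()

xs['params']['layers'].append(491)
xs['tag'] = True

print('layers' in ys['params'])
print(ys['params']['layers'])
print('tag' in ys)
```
True
[241, 93, 22, 491]
False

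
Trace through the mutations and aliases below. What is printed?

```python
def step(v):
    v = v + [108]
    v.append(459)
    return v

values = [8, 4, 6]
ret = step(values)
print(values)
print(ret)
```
[8, 4, 6]
[8, 4, 6, 108, 459]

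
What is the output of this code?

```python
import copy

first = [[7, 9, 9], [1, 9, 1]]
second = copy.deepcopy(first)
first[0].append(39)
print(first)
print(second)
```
[[7, 9, 9, 39], [1, 9, 1]]
[[7, 9, 9], [1, 9, 1]]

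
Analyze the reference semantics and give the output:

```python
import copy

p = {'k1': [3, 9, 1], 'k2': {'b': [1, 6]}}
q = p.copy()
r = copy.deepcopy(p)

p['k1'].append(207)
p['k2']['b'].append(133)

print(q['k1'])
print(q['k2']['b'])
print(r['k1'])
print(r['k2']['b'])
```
[3, 9, 1, 207]
[1, 6, 133]
[3, 9, 1]
[1, 6]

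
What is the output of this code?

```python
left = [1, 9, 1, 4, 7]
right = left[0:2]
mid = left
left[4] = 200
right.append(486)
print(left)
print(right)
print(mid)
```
[1, 9, 1, 4, 200]
[1, 9, 486]
[1, 9, 1, 4, 200]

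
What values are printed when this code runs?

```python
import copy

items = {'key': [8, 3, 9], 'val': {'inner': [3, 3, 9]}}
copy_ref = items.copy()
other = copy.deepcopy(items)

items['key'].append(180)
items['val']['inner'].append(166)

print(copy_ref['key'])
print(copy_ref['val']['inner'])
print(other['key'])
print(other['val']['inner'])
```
[8, 3, 9, 180]
[3, 3, 9, 166]
[8, 3, 9]
[3, 3, 9]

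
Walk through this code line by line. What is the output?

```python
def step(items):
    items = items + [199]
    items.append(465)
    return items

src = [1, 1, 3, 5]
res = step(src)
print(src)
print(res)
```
[1, 1, 3, 5]
[1, 1, 3, 5, 199, 465]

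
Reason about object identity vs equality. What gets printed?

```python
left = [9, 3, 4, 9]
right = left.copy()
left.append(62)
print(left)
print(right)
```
[9, 3, 4, 9, 62]
[9, 3, 4, 9]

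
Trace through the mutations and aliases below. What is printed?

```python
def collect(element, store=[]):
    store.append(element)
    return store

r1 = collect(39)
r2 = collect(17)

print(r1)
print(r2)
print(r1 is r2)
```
[39, 17]
[39, 17]
True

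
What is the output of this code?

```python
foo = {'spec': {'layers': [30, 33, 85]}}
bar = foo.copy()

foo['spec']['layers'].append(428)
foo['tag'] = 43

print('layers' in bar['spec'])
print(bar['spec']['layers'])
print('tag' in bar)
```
True
[30, 33, 85, 428]
False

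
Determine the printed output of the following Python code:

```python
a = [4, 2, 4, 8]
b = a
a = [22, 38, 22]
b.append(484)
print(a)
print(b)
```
[22, 38, 22]
[4, 2, 4, 8, 484]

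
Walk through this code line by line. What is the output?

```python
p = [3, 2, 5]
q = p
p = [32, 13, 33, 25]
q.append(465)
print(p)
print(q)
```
[32, 13, 33, 25]
[3, 2, 5, 465]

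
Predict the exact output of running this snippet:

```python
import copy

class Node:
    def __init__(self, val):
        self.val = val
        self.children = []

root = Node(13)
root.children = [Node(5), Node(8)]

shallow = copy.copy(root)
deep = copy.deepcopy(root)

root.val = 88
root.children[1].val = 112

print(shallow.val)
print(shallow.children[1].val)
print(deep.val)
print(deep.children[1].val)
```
13
112
13
8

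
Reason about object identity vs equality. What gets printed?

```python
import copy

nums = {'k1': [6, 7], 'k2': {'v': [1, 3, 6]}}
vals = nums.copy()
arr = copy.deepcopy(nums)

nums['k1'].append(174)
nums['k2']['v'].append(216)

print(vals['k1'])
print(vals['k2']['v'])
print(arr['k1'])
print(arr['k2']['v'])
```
[6, 7, 174]
[1, 3, 6, 216]
[6, 7]
[1, 3, 6]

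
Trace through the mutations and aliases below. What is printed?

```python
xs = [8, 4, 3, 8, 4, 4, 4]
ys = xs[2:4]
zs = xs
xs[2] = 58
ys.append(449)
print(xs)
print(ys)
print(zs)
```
[8, 4, 58, 8, 4, 4, 4]
[3, 8, 449]
[8, 4, 58, 8, 4, 4, 4]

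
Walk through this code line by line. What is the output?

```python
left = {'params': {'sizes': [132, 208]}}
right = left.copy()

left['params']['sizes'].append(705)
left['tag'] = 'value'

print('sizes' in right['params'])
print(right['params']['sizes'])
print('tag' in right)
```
True
[132, 208, 705]
False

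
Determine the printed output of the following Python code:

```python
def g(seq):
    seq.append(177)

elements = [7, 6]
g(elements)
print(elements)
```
[7, 6, 177]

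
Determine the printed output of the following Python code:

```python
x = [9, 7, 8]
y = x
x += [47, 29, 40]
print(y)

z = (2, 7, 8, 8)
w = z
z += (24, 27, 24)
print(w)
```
[9, 7, 8, 47, 29, 40]
(2, 7, 8, 8)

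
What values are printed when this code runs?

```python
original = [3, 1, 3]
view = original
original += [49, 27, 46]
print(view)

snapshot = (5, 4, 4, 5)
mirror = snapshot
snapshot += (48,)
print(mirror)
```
[3, 1, 3, 49, 27, 46]
(5, 4, 4, 5)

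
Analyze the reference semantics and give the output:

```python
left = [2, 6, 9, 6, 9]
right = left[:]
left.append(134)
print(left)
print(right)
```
[2, 6, 9, 6, 9, 134]
[2, 6, 9, 6, 9]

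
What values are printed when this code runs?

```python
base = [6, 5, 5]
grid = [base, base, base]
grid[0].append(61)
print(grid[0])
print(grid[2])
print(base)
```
[6, 5, 5, 61]
[6, 5, 5, 61]
[6, 5, 5, 61]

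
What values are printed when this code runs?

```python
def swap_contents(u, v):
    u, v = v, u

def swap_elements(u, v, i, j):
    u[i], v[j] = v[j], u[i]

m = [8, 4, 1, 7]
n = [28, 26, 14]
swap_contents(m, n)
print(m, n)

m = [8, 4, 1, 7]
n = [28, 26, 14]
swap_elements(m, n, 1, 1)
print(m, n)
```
[8, 4, 1, 7] [28, 26, 14]
[8, 26, 1, 7] [28, 4, 14]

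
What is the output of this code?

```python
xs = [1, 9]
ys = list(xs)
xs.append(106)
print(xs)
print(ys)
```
[1, 9, 106]
[1, 9]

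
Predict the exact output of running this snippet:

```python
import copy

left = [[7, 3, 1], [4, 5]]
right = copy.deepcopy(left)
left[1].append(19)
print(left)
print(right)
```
[[7, 3, 1], [4, 5, 19]]
[[7, 3, 1], [4, 5]]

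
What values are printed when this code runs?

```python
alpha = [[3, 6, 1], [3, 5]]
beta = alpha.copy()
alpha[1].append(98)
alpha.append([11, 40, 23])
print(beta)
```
[[3, 6, 1], [3, 5, 98]]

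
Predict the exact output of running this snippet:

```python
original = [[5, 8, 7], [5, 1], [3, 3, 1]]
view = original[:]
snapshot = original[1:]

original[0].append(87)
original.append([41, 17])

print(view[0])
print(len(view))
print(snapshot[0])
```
[5, 8, 7, 87]
3
[5, 1]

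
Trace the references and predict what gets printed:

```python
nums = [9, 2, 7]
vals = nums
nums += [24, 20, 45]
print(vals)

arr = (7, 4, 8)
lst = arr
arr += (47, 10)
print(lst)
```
[9, 2, 7, 24, 20, 45]
(7, 4, 8)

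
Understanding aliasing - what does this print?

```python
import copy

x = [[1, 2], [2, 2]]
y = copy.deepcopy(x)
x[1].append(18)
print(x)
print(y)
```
[[1, 2], [2, 2, 18]]
[[1, 2], [2, 2]]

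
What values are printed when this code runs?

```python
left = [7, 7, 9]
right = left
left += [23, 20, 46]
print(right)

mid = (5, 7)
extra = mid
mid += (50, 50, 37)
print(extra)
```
[7, 7, 9, 23, 20, 46]
(5, 7)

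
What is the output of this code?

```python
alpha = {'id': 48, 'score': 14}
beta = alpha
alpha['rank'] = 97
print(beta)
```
{'id': 48, 'score': 14, 'rank': 97}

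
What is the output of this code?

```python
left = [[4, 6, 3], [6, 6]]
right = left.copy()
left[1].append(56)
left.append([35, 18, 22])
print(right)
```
[[4, 6, 3], [6, 6, 56]]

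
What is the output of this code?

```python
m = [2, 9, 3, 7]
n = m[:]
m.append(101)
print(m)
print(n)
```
[2, 9, 3, 7, 101]
[2, 9, 3, 7]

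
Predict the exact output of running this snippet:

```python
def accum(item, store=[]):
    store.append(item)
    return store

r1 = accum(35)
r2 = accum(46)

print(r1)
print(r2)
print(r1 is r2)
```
[35, 46]
[35, 46]
True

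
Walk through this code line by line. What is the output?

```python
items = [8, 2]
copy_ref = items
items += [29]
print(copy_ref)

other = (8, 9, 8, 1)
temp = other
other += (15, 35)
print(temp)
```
[8, 2, 29]
(8, 9, 8, 1)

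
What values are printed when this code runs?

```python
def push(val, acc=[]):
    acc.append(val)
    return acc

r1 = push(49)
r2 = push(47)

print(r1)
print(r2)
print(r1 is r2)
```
[49, 47]
[49, 47]
True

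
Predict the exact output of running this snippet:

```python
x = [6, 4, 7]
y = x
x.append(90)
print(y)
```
[6, 4, 7, 90]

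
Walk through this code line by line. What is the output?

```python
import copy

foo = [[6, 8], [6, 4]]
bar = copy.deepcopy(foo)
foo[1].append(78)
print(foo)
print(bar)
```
[[6, 8], [6, 4, 78]]
[[6, 8], [6, 4]]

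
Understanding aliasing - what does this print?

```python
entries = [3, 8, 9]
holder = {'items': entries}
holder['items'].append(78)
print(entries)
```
[3, 8, 9, 78]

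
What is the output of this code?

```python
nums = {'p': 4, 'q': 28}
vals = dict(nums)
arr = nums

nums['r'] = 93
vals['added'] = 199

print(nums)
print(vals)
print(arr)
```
{'p': 4, 'q': 28, 'r': 93}
{'p': 4, 'q': 28, 'added': 199}
{'p': 4, 'q': 28, 'r': 93}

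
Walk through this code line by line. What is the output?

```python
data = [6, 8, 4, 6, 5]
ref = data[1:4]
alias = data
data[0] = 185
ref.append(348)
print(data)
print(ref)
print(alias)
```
[185, 8, 4, 6, 5]
[8, 4, 6, 348]
[185, 8, 4, 6, 5]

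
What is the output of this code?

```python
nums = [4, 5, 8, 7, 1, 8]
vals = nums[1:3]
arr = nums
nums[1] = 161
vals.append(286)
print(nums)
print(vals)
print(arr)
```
[4, 161, 8, 7, 1, 8]
[5, 8, 286]
[4, 161, 8, 7, 1, 8]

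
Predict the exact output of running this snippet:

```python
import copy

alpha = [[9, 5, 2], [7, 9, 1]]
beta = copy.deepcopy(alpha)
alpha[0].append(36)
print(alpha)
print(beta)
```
[[9, 5, 2, 36], [7, 9, 1]]
[[9, 5, 2], [7, 9, 1]]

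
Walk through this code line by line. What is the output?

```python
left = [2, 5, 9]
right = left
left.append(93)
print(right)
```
[2, 5, 9, 93]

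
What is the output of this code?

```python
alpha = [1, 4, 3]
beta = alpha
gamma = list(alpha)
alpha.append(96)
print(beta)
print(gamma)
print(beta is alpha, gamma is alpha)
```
[1, 4, 3, 96]
[1, 4, 3]
True False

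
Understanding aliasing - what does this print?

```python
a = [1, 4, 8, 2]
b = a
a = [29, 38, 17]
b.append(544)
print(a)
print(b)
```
[29, 38, 17]
[1, 4, 8, 2, 544]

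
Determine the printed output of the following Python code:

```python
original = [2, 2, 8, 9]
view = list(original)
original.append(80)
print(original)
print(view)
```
[2, 2, 8, 9, 80]
[2, 2, 8, 9]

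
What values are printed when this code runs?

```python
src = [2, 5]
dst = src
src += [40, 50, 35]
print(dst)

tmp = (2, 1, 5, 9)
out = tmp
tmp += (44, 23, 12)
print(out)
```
[2, 5, 40, 50, 35]
(2, 1, 5, 9)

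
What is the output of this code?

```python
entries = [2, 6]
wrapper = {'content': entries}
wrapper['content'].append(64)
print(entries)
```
[2, 6, 64]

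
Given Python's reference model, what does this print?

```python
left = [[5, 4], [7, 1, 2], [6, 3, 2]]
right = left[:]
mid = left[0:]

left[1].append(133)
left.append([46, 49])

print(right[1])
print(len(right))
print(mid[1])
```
[7, 1, 2, 133]
3
[7, 1, 2, 133]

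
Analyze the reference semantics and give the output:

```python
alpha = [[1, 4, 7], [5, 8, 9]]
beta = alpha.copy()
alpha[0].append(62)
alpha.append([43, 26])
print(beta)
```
[[1, 4, 7, 62], [5, 8, 9]]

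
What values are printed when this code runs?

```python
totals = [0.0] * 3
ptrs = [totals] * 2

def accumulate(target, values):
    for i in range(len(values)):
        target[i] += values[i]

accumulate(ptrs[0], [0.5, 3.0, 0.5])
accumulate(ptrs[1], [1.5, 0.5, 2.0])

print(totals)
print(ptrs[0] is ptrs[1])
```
[2.0, 3.5, 2.5]
True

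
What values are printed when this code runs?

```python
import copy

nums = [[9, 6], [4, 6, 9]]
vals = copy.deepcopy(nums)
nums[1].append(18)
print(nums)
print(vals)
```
[[9, 6], [4, 6, 9, 18]]
[[9, 6], [4, 6, 9]]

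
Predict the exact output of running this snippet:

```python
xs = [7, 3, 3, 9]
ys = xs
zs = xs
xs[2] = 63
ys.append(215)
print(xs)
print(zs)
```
[7, 3, 63, 9, 215]
[7, 3, 63, 9, 215]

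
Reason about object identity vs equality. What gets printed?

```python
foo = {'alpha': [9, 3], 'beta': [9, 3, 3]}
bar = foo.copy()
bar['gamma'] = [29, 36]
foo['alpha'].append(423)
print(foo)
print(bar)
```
{'alpha': [9, 3, 423], 'beta': [9, 3, 3]}
{'alpha': [9, 3, 423], 'beta': [9, 3, 3], 'gamma': [29, 36]}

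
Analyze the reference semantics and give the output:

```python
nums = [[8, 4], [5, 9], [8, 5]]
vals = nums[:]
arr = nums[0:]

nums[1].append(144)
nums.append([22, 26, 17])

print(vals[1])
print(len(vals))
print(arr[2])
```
[5, 9, 144]
3
[8, 5]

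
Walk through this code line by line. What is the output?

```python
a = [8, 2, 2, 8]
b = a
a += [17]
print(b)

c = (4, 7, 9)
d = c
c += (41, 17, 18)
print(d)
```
[8, 2, 2, 8, 17]
(4, 7, 9)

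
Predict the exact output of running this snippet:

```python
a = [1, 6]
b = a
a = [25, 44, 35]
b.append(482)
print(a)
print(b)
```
[25, 44, 35]
[1, 6, 482]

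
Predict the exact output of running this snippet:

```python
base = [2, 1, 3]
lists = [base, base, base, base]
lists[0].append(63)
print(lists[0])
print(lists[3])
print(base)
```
[2, 1, 3, 63]
[2, 1, 3, 63]
[2, 1, 3, 63]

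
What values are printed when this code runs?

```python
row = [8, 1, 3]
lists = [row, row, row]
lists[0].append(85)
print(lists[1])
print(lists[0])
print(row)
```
[8, 1, 3, 85]
[8, 1, 3, 85]
[8, 1, 3, 85]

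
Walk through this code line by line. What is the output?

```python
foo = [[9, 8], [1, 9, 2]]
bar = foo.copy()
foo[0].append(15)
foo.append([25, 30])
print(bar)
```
[[9, 8, 15], [1, 9, 2]]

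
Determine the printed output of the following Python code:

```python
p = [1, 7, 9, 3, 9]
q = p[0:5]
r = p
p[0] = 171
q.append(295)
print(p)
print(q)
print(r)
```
[171, 7, 9, 3, 9]
[1, 7, 9, 3, 9, 295]
[171, 7, 9, 3, 9]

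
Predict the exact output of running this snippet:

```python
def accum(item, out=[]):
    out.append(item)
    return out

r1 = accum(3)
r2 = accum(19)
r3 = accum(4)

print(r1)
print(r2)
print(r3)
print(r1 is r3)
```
[3, 19, 4]
[3, 19, 4]
[3, 19, 4]
True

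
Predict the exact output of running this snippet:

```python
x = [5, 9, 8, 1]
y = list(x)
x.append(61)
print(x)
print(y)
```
[5, 9, 8, 1, 61]
[5, 9, 8, 1]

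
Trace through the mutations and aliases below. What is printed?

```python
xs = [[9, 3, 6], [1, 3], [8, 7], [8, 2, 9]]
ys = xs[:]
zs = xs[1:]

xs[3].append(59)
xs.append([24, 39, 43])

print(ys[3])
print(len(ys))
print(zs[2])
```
[8, 2, 9, 59]
4
[8, 2, 9, 59]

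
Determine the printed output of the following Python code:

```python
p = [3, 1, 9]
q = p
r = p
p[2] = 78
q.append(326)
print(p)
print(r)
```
[3, 1, 78, 326]
[3, 1, 78, 326]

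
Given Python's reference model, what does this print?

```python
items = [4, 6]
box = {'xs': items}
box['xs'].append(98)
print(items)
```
[4, 6, 98]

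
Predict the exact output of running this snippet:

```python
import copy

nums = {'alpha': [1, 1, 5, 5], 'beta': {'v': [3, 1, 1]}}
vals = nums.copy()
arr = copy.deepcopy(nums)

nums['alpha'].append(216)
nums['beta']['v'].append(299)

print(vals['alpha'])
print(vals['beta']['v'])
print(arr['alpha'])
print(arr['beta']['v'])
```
[1, 1, 5, 5, 216]
[3, 1, 1, 299]
[1, 1, 5, 5]
[3, 1, 1]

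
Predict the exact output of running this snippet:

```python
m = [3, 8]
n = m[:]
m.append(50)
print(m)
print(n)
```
[3, 8, 50]
[3, 8]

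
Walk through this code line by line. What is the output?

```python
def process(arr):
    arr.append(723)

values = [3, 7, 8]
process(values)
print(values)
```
[3, 7, 8, 723]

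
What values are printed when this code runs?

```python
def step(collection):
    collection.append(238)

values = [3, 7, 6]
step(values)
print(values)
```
[3, 7, 6, 238]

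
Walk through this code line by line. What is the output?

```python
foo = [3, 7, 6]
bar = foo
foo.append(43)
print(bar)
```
[3, 7, 6, 43]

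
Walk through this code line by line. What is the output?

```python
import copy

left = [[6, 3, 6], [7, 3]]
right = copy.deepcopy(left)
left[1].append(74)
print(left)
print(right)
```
[[6, 3, 6], [7, 3, 74]]
[[6, 3, 6], [7, 3]]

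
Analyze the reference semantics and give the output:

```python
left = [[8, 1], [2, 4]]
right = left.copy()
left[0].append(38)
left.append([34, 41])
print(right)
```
[[8, 1, 38], [2, 4]]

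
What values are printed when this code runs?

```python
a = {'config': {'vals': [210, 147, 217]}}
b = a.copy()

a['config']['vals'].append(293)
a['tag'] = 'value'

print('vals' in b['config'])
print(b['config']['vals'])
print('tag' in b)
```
True
[210, 147, 217, 293]
False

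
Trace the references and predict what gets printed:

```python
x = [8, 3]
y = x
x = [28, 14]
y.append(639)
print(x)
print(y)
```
[28, 14]
[8, 3, 639]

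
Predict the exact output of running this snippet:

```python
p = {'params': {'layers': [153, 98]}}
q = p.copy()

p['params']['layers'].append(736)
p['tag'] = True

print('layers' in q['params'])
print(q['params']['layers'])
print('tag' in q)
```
True
[153, 98, 736]
False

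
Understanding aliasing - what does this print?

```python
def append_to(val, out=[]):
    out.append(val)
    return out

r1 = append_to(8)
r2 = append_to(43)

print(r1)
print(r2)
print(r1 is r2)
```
[8, 43]
[8, 43]
True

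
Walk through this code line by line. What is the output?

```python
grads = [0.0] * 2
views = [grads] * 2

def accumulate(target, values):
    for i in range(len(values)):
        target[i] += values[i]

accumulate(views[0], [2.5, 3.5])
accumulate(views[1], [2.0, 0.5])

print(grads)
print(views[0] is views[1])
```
[4.5, 4.0]
True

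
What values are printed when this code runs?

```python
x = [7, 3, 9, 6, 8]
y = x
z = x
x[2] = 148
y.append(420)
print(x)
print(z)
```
[7, 3, 148, 6, 8, 420]
[7, 3, 148, 6, 8, 420]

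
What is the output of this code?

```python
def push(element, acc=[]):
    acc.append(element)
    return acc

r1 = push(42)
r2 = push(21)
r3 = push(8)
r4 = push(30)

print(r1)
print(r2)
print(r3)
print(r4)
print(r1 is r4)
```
[42, 21, 8, 30]
[42, 21, 8, 30]
[42, 21, 8, 30]
[42, 21, 8, 30]
True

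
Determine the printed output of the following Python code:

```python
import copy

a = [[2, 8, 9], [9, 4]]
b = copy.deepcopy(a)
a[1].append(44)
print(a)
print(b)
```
[[2, 8, 9], [9, 4, 44]]
[[2, 8, 9], [9, 4]]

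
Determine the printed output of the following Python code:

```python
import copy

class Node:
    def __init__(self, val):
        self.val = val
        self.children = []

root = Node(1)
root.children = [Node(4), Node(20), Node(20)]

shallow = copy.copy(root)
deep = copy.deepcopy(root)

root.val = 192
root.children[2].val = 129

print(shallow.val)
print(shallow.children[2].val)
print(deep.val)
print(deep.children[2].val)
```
1
129
1
20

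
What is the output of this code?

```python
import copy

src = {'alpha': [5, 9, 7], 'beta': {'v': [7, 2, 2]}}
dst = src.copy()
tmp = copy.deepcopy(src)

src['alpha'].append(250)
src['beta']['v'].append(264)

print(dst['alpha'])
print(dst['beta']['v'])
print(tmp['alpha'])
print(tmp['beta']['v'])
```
[5, 9, 7, 250]
[7, 2, 2, 264]
[5, 9, 7]
[7, 2, 2]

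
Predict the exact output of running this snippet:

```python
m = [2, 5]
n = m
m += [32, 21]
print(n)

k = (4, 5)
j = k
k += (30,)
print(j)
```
[2, 5, 32, 21]
(4, 5)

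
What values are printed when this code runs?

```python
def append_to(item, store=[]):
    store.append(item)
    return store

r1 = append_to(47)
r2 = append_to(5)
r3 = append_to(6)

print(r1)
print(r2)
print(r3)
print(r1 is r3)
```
[47, 5, 6]
[47, 5, 6]
[47, 5, 6]
True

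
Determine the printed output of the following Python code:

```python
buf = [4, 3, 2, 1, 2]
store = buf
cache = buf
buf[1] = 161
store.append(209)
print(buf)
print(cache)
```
[4, 161, 2, 1, 2, 209]
[4, 161, 2, 1, 2, 209]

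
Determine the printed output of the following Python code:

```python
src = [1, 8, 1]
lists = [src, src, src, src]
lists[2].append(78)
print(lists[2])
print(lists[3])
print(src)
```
[1, 8, 1, 78]
[1, 8, 1, 78]
[1, 8, 1, 78]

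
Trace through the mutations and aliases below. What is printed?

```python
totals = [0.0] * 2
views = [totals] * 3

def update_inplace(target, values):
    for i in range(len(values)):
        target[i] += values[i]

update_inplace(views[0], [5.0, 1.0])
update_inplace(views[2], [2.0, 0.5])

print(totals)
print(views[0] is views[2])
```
[7.0, 1.5]
True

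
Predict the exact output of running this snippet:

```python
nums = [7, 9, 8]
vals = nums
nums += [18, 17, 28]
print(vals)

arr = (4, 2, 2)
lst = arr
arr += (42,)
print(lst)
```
[7, 9, 8, 18, 17, 28]
(4, 2, 2)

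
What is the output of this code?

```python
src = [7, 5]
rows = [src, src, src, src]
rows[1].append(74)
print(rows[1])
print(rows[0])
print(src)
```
[7, 5, 74]
[7, 5, 74]
[7, 5, 74]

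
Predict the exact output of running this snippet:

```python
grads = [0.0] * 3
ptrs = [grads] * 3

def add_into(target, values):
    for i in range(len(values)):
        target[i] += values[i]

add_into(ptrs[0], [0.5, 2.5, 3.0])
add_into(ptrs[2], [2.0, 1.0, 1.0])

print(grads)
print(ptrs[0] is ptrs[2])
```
[2.5, 3.5, 4.0]
True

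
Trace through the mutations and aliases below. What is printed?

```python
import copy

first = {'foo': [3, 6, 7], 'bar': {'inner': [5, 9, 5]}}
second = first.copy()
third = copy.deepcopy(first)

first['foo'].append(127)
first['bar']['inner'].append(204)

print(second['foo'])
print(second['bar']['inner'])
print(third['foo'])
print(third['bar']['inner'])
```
[3, 6, 7, 127]
[5, 9, 5, 204]
[3, 6, 7]
[5, 9, 5]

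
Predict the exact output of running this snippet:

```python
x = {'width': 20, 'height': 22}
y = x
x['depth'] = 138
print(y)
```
{'width': 20, 'height': 22, 'depth': 138}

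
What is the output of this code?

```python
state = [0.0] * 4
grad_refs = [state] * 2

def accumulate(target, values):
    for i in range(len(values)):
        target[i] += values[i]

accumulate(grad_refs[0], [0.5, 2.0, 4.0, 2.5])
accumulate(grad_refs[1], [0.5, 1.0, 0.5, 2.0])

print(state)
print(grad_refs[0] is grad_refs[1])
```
[1.0, 3.0, 4.5, 4.5]
True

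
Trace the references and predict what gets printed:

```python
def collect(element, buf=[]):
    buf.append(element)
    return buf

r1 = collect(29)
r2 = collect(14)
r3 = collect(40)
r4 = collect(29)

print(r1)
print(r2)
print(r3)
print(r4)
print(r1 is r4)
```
[29, 14, 40, 29]
[29, 14, 40, 29]
[29, 14, 40, 29]
[29, 14, 40, 29]
True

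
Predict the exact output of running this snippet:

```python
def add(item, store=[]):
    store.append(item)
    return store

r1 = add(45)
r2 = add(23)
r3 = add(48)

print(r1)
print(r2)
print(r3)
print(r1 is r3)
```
[45, 23, 48]
[45, 23, 48]
[45, 23, 48]
True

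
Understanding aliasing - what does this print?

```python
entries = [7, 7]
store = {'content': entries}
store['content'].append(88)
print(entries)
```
[7, 7, 88]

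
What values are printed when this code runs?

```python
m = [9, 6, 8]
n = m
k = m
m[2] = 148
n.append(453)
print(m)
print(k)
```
[9, 6, 148, 453]
[9, 6, 148, 453]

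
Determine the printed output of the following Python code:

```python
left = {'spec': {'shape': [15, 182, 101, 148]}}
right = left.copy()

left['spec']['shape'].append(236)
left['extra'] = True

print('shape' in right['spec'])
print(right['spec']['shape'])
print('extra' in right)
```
True
[15, 182, 101, 148, 236]
False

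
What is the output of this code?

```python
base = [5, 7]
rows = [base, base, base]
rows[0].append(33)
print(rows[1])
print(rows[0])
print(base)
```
[5, 7, 33]
[5, 7, 33]
[5, 7, 33]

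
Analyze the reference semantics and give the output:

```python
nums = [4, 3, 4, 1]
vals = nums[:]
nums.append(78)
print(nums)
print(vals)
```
[4, 3, 4, 1, 78]
[4, 3, 4, 1]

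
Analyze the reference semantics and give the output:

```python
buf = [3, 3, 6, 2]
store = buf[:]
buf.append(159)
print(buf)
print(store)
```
[3, 3, 6, 2, 159]
[3, 3, 6, 2]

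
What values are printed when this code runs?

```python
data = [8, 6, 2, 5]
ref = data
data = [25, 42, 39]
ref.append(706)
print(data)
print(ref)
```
[25, 42, 39]
[8, 6, 2, 5, 706]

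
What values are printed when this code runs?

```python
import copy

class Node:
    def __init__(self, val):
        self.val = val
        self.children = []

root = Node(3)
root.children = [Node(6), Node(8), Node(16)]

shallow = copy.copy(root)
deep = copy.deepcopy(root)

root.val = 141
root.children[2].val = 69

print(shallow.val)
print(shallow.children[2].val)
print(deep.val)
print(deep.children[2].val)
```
3
69
3
16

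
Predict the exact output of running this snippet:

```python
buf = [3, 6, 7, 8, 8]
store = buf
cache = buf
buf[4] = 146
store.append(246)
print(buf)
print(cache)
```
[3, 6, 7, 8, 146, 246]
[3, 6, 7, 8, 146, 246]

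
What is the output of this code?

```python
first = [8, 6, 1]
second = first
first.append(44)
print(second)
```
[8, 6, 1, 44]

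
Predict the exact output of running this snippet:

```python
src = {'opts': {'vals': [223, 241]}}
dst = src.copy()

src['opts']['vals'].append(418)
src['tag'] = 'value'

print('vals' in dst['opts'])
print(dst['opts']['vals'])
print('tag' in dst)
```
True
[223, 241, 418]
False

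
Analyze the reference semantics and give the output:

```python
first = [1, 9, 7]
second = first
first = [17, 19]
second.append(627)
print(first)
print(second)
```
[17, 19]
[1, 9, 7, 627]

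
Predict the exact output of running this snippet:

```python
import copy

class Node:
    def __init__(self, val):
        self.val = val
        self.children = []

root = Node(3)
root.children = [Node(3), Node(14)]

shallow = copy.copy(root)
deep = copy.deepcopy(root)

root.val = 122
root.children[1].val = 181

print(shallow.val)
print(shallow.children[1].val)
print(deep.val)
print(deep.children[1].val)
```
3
181
3
14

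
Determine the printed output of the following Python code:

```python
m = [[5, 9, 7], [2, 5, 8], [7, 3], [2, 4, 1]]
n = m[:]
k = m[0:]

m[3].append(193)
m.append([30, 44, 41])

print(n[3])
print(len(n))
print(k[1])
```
[2, 4, 1, 193]
4
[2, 5, 8]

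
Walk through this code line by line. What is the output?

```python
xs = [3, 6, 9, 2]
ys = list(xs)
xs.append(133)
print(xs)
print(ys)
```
[3, 6, 9, 2, 133]
[3, 6, 9, 2]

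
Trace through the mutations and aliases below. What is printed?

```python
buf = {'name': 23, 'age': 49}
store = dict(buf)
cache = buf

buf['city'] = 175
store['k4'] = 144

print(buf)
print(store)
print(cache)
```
{'name': 23, 'age': 49, 'city': 175}
{'name': 23, 'age': 49, 'k4': 144}
{'name': 23, 'age': 49, 'city': 175}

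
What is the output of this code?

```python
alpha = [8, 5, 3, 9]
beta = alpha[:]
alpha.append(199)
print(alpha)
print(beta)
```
[8, 5, 3, 9, 199]
[8, 5, 3, 9]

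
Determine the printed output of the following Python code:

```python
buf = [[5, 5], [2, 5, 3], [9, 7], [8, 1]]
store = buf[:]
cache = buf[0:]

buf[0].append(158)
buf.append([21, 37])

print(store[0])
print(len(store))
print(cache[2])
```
[5, 5, 158]
4
[9, 7]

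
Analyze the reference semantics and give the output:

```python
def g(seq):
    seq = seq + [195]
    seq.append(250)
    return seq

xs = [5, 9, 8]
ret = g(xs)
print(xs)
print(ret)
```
[5, 9, 8]
[5, 9, 8, 195, 250]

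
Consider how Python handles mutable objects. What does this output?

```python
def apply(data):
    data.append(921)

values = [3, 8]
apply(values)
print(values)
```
[3, 8, 921]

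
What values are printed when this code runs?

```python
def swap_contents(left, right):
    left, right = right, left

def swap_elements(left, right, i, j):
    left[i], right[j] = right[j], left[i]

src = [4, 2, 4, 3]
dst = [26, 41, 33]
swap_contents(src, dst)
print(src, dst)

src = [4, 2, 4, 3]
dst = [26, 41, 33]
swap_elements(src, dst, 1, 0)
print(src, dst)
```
[4, 2, 4, 3] [26, 41, 33]
[4, 26, 4, 3] [2, 41, 33]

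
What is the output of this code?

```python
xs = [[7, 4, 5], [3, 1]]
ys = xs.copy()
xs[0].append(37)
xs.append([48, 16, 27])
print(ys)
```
[[7, 4, 5, 37], [3, 1]]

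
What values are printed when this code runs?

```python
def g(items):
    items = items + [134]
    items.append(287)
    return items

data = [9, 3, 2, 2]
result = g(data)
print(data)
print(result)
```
[9, 3, 2, 2]
[9, 3, 2, 2, 134, 287]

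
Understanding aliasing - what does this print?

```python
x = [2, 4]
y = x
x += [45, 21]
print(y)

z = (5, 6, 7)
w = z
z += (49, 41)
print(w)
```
[2, 4, 45, 21]
(5, 6, 7)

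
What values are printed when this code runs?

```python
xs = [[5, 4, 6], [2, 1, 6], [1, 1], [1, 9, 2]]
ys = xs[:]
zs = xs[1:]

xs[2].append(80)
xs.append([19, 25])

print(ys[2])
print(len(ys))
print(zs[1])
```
[1, 1, 80]
4
[1, 1, 80]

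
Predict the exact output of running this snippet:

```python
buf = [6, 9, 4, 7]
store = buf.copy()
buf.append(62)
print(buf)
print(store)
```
[6, 9, 4, 7, 62]
[6, 9, 4, 7]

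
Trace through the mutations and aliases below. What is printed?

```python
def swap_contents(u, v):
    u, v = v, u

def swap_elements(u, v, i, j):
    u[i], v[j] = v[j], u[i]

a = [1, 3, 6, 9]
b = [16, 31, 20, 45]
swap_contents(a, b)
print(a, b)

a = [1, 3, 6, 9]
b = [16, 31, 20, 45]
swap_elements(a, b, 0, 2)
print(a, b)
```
[1, 3, 6, 9] [16, 31, 20, 45]
[20, 3, 6, 9] [16, 31, 1, 45]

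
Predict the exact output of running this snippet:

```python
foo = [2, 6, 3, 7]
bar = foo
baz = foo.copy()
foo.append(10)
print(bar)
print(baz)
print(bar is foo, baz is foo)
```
[2, 6, 3, 7, 10]
[2, 6, 3, 7]
True False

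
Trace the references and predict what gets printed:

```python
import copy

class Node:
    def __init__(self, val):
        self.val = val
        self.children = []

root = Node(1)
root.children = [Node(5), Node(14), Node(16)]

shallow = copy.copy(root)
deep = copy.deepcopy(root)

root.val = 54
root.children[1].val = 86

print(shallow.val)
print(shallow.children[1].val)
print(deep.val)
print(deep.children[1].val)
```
1
86
1
14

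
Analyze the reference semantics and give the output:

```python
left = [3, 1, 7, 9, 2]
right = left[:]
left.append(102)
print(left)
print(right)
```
[3, 1, 7, 9, 2, 102]
[3, 1, 7, 9, 2]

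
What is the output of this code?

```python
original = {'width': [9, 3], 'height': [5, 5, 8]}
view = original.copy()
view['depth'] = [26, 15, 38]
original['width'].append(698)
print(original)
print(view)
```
{'width': [9, 3, 698], 'height': [5, 5, 8]}
{'width': [9, 3, 698], 'height': [5, 5, 8], 'depth': [26, 15, 38]}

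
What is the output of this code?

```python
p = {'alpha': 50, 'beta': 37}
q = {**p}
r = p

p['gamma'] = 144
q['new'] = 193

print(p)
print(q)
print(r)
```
{'alpha': 50, 'beta': 37, 'gamma': 144}
{'alpha': 50, 'beta': 37, 'new': 193}
{'alpha': 50, 'beta': 37, 'gamma': 144}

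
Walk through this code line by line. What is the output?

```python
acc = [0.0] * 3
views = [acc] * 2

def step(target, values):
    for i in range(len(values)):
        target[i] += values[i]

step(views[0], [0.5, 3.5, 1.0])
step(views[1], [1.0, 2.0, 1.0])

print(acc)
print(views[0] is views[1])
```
[1.5, 5.5, 2.0]
True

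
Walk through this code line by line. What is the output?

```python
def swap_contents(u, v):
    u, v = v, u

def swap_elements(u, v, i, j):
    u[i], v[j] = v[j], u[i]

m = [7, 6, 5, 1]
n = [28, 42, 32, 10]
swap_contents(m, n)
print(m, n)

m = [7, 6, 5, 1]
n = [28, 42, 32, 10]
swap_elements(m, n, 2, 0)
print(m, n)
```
[7, 6, 5, 1] [28, 42, 32, 10]
[7, 6, 28, 1] [5, 42, 32, 10]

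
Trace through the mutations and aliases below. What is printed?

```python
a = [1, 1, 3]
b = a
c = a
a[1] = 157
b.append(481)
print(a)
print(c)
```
[1, 157, 3, 481]
[1, 157, 3, 481]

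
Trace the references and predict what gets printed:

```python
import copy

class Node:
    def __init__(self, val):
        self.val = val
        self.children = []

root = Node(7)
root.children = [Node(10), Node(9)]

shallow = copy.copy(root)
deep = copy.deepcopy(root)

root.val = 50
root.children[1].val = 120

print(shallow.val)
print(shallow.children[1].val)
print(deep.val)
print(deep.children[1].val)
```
7
120
7
9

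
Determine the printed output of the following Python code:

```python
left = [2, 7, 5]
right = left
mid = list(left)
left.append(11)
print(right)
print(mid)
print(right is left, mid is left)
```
[2, 7, 5, 11]
[2, 7, 5]
True False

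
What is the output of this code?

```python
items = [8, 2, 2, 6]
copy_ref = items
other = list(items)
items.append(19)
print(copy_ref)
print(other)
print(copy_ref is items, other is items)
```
[8, 2, 2, 6, 19]
[8, 2, 2, 6]
True False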